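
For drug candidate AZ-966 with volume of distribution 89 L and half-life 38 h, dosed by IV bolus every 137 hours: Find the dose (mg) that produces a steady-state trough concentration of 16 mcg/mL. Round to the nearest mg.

τ/t½ = 137/38 ≈ 3.6053, so f = (1/2)^(137/38) ≈ 0.082169.
Cmin,ss = (D/Vd)·f/(1−f), so D = Cmin,ss·Vd·(1−f)/f.
D = 16 × 89 × (1−f)/f ≈ 16 × 89 × 11.17004 ≈ 15906.14 mg.

15906 mg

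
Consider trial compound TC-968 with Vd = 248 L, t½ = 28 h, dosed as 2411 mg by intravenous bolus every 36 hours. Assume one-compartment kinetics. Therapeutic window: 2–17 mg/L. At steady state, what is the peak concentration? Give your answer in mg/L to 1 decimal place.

16.5 mg/L

Over one 36-h interval, 36/28 ≈ 1.2857 half-lives elapse, leaving f ≈ 0.4102 of each dose.
At steady state, accumulation factor R = 1/(1 − e^(−kτ)) ≈ 1.6955.
Each bolus raises the concentration by D/Vd = 2411/248 ≈ 9.722 mg/L.
Steady-state peak Cmax,ss = C₀·R ≈ 9.722 × 1.6955 ≈ 16.484 mg/L.
Peak 16.5 mg/L vs MTC 17 mg/L: below toxic threshold.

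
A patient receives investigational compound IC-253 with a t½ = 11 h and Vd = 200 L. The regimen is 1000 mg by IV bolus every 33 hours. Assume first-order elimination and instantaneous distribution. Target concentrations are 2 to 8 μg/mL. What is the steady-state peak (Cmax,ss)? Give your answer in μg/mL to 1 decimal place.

The dosing interval is 3 half-lives, so f = 2^(−3) = 0.125.
At steady state, R = 1/(1 − 0.125) = 8/7.
Single-dose peak C₀ = D/Vd = 1000/200 = 5 μg/mL.
Steady-state peak Cmax,ss = C₀·R = 5 × 8/7 ≈ 5.714 μg/mL.
Peak 5.7 μg/mL vs MTC 8 μg/mL: below toxic threshold.

5.7 μg/mL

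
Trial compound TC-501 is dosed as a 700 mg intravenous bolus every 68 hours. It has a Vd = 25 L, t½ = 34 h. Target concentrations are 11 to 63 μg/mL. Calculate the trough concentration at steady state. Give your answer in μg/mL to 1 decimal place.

9.3 μg/mL

τ = 68 h = 2 half-lives, so f = (1/2)^2 = 0.25.
Accumulation ratio R = 1/(1 − f) = 1/0.75 = 4/3.
Single-dose peak C₀ = D/Vd = 700/25 = 28 μg/mL.
Steady-state peak Cmax,ss = C₀·R = 28 × 4/3 ≈ 37.333 μg/mL.
Steady-state trough Cmin,ss = Cmax,ss·f ≈ 37.333 × 0.25 ≈ 9.333 μg/mL.
Trough 9.3 μg/mL vs MEC 11 μg/mL: subtherapeutic.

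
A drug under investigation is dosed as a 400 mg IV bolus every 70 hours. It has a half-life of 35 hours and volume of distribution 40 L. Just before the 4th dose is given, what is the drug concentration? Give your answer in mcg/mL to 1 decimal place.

f = (1/2)^(τ/t½) = (1/2)^(70/35) ≈ 0.2500.
C₀ = D/Vd = 400/40 ≈ 10.000 mcg/mL.
Before the 4th dose, 3 doses have been given. Superposition: Cmin = C₀·(f + f² + … + f^3).
≈ 10.000 × (0.2500 + 0.0625 + 0.0156) ≈ 10.000 × 0.3281 ≈ 3.281 mcg/mL.

3.3 mcg/mL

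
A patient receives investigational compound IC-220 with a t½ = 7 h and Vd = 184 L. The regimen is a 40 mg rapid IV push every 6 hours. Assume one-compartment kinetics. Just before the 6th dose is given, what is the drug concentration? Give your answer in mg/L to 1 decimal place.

f = (1/2)^(τ/t½) = (1/2)^(6/7) ≈ 0.5520.
C₀ = D/Vd = 40/184 ≈ 0.217 mg/L.
Before the 6th dose, 5 doses have been given. Superposition: Cmin = C₀·(f + f² + … + f^5).
≈ 0.217 × (0.5520 + 0.3047 + 0.1682 + 0.0928 + 0.0513) ≈ 0.217 × 1.1690 ≈ 0.254 mg/L.

0.3 mg/L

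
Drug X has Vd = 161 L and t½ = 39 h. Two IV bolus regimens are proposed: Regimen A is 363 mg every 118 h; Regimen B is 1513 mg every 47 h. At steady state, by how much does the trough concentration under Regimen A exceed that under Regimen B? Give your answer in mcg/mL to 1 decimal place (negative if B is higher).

-6.9 mcg/mL

Regimen A: f = (1/2)^(118/39) ≈ 0.1228; Cmin,ss = (363/161)·f/(1−f) ≈ 0.316 mcg/mL.
Regimen B: f = (1/2)^(47/39) ≈ 0.4337; Cmin,ss = (1513/161)·f/(1−f) ≈ 7.197 mcg/mL.
Difference ≈ 0.316 − 7.197 ≈ -6.881 mcg/mL.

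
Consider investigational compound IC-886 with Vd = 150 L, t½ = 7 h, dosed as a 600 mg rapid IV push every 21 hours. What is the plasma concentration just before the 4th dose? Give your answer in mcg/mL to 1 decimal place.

0.6 mcg/mL

f = (1/2)^(τ/t½) = (1/2)^(21/7) ≈ 0.1250.
C₀ = D/Vd = 600/150 ≈ 4.000 mcg/mL.
Before the 4th dose, 3 doses have been given. Superposition: Cmin = C₀·(f + f² + … + f^3).
≈ 4.000 × (0.1250 + 0.0156 + 0.0020) ≈ 4.000 × 0.1426 ≈ 0.570 mcg/mL.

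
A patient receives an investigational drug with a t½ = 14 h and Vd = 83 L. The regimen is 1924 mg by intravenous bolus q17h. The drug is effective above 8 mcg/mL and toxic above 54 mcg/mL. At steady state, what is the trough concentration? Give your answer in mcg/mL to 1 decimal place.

17.6 mcg/mL

τ/t½ = 17/14 ≈ 1.2143, so fraction remaining f = (1/2)^(17/14) ≈ 0.4310.
Accumulation ratio R = 1/(1 − f) ≈ 1/0.5690 ≈ 1.7575.
Single-dose peak C₀ = D/Vd = 1924/83 ≈ 23.181 mcg/mL.
Steady-state peak Cmax,ss = C₀·R ≈ 23.181 × 1.7575 ≈ 40.741 mcg/mL.
One interval later, Cmin,ss = Cmax,ss·e^(−kτ) ≈ 40.741 × 0.4310 ≈ 17.559 mcg/mL.
Trough 17.6 mcg/mL vs MEC 8 mcg/mL: adequate.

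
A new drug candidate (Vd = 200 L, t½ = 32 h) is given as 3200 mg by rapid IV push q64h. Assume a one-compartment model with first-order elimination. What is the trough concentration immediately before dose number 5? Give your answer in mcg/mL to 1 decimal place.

5.3 mcg/mL

f = (1/2)^(τ/t½) = (1/2)^(64/32) ≈ 0.2500.
C₀ = D/Vd = 3200/200 ≈ 16.000 mcg/mL.
Before the 5th dose, 4 doses have been given. Superposition: Cmin = C₀·(f + f² + … + f^4).
≈ 16.000 × (0.2500 + 0.0625 + 0.0156 + 0.0039) ≈ 16.000 × 0.3320 ≈ 5.312 mcg/mL.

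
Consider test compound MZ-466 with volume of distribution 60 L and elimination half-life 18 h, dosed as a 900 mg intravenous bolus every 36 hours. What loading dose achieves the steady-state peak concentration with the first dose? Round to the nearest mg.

f = (1/2)^(36/18) ≈ 0.250000; accumulation ratio R = 1/(1−f) ≈ 1.33333.
Loading dose to hit Cmax,ss on first dose: D_load = D_maint·R ≈ 900 × 1.33333 ≈ 1200.00 mg.

1200 mg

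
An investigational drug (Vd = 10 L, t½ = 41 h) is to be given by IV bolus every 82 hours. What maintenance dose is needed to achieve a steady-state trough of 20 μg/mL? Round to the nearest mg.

600 mg

τ/t½ = 82/41 ≈ 2, so f = (1/2)^(82/41) ≈ 0.250000.
Cmin,ss = (D/Vd)·f/(1−f), so D = Cmin,ss·Vd·(1−f)/f.
D = 20 × 10 × (1−f)/f ≈ 20 × 10 × 3.00000 ≈ 600.00 mg.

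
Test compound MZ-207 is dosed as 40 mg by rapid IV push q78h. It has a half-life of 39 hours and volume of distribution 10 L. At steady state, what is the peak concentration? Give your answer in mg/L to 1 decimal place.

5.3 mg/L

τ = 78 h = 2 half-lives, so f = (1/2)^2 = 0.25.
At steady state, R = 1/(1 − 0.25) = 4/3.
Single-dose peak C₀ = D/Vd = 40/10 = 4 mg/L.
Steady-state peak Cmax,ss = C₀·R = 4 × 4/3 ≈ 5.333 mg/L.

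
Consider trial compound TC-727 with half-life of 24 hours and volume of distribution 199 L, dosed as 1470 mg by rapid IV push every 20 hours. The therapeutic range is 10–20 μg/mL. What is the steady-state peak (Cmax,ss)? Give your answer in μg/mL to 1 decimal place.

16.8 μg/mL

Over one 20-h interval, 20/24 ≈ 0.83333 half-lives elapse, leaving f ≈ 0.5612 of each dose.
Accumulation ratio R = 1/(1 − f) ≈ 1/0.4388 ≈ 2.2789.
Single-dose peak C₀ = D/Vd = 1470/199 ≈ 7.387 μg/mL.
Steady-state peak Cmax,ss = C₀·R ≈ 7.387 × 2.2789 ≈ 16.834 μg/mL.
Peak 16.8 μg/mL vs MTC 20 μg/mL: below toxic threshold.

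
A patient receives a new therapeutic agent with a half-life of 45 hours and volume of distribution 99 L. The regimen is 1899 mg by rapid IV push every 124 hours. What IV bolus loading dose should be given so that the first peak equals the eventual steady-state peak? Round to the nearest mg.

f = (1/2)^(124/45) ≈ 0.148080; accumulation ratio R = 1/(1−f) ≈ 1.17382.
Loading dose to hit Cmax,ss on first dose: D_load = D_maint·R ≈ 1899 × 1.17382 ≈ 2229.08 mg.

2229 mg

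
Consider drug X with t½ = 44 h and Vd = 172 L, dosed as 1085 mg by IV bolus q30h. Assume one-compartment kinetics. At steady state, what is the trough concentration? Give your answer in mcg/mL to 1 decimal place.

k = ln2/t½ = ln2/44 ≈ 0.015753 h⁻¹; fraction remaining f = e^(−kτ) = e^(−0.015753×30) ≈ 0.6234.
At steady state, accumulation factor R = 1/(1 − e^(−kτ)) ≈ 2.6553.
Single-dose peak C₀ = D/Vd = 1085/172 ≈ 6.308 mcg/mL.
Steady-state peak Cmax,ss = C₀·R ≈ 6.308 × 2.6553 ≈ 16.750 mcg/mL.
One interval later, Cmin,ss = Cmax,ss·e^(−kτ) ≈ 16.750 × 0.6234 ≈ 10.442 mcg/mL.

10.4 mcg/mL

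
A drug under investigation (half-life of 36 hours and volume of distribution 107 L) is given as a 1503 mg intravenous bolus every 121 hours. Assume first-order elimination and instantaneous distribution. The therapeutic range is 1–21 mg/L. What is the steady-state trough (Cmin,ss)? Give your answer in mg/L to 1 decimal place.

1.5 mg/L

Over one 121-h interval, 121/36 ≈ 3.3611 half-lives elapse, leaving f ≈ 0.0973 of each dose.
At steady state, accumulation factor R = 1/(1 − e^(−kτ)) ≈ 1.1078.
Single-dose peak C₀ = D/Vd = 1503/107 ≈ 14.047 mg/L.
Steady-state peak Cmax,ss = C₀·R ≈ 14.047 × 1.1078 ≈ 15.561 mg/L.
One interval later, Cmin,ss = Cmax,ss·e^(−kτ) ≈ 15.561 × 0.0973 ≈ 1.514 mg/L.
Trough 1.5 mg/L vs MEC 1 mg/L: adequate.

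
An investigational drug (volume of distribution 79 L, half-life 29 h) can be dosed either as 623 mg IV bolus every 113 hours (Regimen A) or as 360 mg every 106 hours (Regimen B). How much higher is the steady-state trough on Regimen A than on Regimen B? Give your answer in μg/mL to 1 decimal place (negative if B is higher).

0.2 μg/mL

Regimen A: f = (1/2)^(113/29) ≈ 0.0671; Cmin,ss = (623/79)·f/(1−f) ≈ 0.567 μg/mL.
Regimen B: f = (1/2)^(106/29) ≈ 0.0794; Cmin,ss = (360/79)·f/(1−f) ≈ 0.393 μg/mL.
Difference ≈ 0.567 − 0.393 ≈ 0.174 μg/mL.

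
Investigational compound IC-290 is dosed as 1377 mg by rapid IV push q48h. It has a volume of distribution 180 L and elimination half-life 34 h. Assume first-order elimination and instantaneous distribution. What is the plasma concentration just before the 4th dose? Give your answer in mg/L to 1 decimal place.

f = (1/2)^(τ/t½) = (1/2)^(48/34) ≈ 0.3759.
C₀ = D/Vd = 1377/180 ≈ 7.650 mg/L.
Before the 4th dose, 3 doses have been given. Superposition: Cmin = C₀·(f + f² + … + f^3).
≈ 7.650 × (0.3759 + 0.1413 + 0.0531) ≈ 7.650 × 0.5703 ≈ 4.363 mg/L.

4.4 mg/L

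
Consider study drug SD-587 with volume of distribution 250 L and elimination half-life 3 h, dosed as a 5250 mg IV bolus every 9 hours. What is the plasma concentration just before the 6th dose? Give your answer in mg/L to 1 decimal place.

f = (1/2)^(τ/t½) = (1/2)^(9/3) ≈ 0.1250.
C₀ = D/Vd = 5250/250 ≈ 21.000 mg/L.
Before the 6th dose, 5 doses have been given. Superposition: Cmin = C₀·(f + f² + … + f^5).
≈ 21.000 × (0.1250 + 0.0156 + 0.0020 + 0.0002 + 0.0000) ≈ 21.000 × 0.1428 ≈ 2.999 mg/L.

3.0 mg/L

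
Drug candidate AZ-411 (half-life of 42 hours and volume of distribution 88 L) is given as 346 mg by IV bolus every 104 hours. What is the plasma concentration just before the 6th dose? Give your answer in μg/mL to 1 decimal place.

0.9 μg/mL

f = (1/2)^(τ/t½) = (1/2)^(104/42) ≈ 0.1797.
C₀ = D/Vd = 346/88 ≈ 3.932 μg/mL.
Before the 6th dose, 5 doses have been given. Superposition: Cmin = C₀·(f + f² + … + f^5).
≈ 3.932 × (0.1797 + 0.0323 + 0.0058 + 0.0010 + 0.0002) ≈ 3.932 × 0.2190 ≈ 0.861 μg/mL.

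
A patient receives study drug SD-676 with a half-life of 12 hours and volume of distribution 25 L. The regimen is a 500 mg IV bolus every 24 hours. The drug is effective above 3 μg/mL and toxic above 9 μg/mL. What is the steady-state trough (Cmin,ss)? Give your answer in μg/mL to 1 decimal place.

τ = 24 h = 2 half-lives, so f = (1/2)^2 = 0.25.
At steady state, R = 1/(1 − 0.25) = 4/3.
Single-dose peak C₀ = D/Vd = 500/25 = 20 μg/mL.
Steady-state peak Cmax,ss = C₀·R = 20 × 4/3 ≈ 26.667 μg/mL.
Steady-state trough Cmin,ss = Cmax,ss·f ≈ 26.667 × 0.25 ≈ 6.667 μg/mL.
Trough 6.7 μg/mL vs MEC 3 μg/mL: adequate.

6.7 μg/mL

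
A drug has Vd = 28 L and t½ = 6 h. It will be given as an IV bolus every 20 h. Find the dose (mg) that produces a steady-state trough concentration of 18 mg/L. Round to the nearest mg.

τ/t½ = 20/6 ≈ 3.3333, so f = (1/2)^(20/6) ≈ 0.099213.
Cmin,ss = (D/Vd)·f/(1−f), so D = Cmin,ss·Vd·(1−f)/f.
D = 18 × 28 × (1−f)/f ≈ 18 × 28 × 9.07932 ≈ 4575.98 mg.

4576 mg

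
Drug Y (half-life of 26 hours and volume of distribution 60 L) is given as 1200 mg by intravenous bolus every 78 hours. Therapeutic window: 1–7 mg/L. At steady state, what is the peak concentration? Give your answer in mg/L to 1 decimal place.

22.9 mg/L

τ = 78 h = 3 half-lives, so f = (1/2)^3 = 0.125.
Accumulation ratio R = 1/(1 − f) = 1/0.875 = 8/7.
Single-dose peak C₀ = D/Vd = 1200/60 = 20 mg/L.
Steady-state peak Cmax,ss = C₀·R = 20 × 8/7 ≈ 22.857 mg/L.
Peak 22.9 mg/L vs MTC 7 mg/L: exceeds toxic threshold.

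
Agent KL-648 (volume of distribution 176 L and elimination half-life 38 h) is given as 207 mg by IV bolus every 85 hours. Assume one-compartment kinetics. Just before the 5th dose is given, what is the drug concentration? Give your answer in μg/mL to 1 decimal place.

0.3 μg/mL

f = (1/2)^(τ/t½) = (1/2)^(85/38) ≈ 0.2122.
C₀ = D/Vd = 207/176 ≈ 1.176 μg/mL.
Before the 5th dose, 4 doses have been given. Superposition: Cmin = C₀·(f + f² + … + f^4).
≈ 1.176 × (0.2122 + 0.0450 + 0.0096 + 0.0020) ≈ 1.176 × 0.2688 ≈ 0.316 μg/mL.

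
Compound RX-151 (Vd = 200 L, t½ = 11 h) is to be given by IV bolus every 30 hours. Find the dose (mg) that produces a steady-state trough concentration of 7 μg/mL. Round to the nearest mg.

7871 mg

τ/t½ = 30/11 ≈ 2.7273, so f = (1/2)^(30/11) ≈ 0.151011.
Cmin,ss = (D/Vd)·f/(1−f), so D = Cmin,ss·Vd·(1−f)/f.
D = 7 × 200 × (1−f)/f ≈ 7 × 200 × 5.62203 ≈ 7870.84 mg.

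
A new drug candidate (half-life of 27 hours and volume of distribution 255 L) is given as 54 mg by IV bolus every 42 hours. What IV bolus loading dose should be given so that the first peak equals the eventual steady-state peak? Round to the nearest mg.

f = (1/2)^(42/27) ≈ 0.340198; accumulation ratio R = 1/(1−f) ≈ 1.51561.
Loading dose to hit Cmax,ss on first dose: D_load = D_maint·R ≈ 54 × 1.51561 ≈ 81.84 mg.

82 mg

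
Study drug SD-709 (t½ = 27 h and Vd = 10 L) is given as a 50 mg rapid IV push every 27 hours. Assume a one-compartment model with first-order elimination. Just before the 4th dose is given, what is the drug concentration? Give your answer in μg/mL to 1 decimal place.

4.4 μg/mL

f = (1/2)^(τ/t½) = (1/2)^(27/27) ≈ 0.5000.
C₀ = D/Vd = 50/10 ≈ 5.000 μg/mL.
Before the 4th dose, 3 doses have been given. Superposition: Cmin = C₀·(f + f² + … + f^3).
≈ 5.000 × (0.5000 + 0.2500 + 0.1250) ≈ 5.000 × 0.8750 ≈ 4.375 μg/mL.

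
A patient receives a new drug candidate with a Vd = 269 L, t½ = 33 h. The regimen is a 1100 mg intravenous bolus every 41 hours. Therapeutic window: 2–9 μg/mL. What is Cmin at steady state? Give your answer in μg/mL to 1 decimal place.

3.0 μg/mL

k = ln2/t½ = ln2/33 ≈ 0.021004 h⁻¹; fraction remaining f = e^(−kτ) = e^(−0.021004×41) ≈ 0.4227.
Accumulation ratio R = 1/(1 − f) ≈ 1/0.5773 ≈ 1.7322.
Each bolus raises the concentration by D/Vd = 1100/269 ≈ 4.089 μg/mL.
Steady-state peak Cmax,ss = C₀·R ≈ 4.089 × 1.7322 ≈ 7.083 μg/mL.
Steady-state trough Cmin,ss = Cmax,ss·f ≈ 7.083 × 0.4227 ≈ 2.994 μg/mL.
Trough 3.0 μg/mL vs MEC 2 μg/mL: adequate.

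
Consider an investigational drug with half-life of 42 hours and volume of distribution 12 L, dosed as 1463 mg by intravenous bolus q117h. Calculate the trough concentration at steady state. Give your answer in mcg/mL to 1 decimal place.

20.7 mcg/mL

τ/t½ = 117/42 ≈ 2.7857, so fraction remaining f = (1/2)^(117/42) ≈ 0.1450.
Single-dose peak C₀ = D/Vd = 1463/12 ≈ 121.917 mcg/mL.
Steady-state trough Cmin,ss = C₀·f/(1−f) ≈ 121.917 × 0.1450/0.8550 ≈ 20.676 mcg/mL.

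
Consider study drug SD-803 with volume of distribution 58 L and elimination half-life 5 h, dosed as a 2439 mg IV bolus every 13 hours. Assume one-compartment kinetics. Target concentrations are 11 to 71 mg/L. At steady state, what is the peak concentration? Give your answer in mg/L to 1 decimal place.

50.4 mg/L

k = ln2/t½ = ln2/5 ≈ 0.138629 h⁻¹; fraction remaining f = e^(−kτ) = e^(−0.138629×13) ≈ 0.1649.
Accumulation ratio R = 1/(1 − f) ≈ 1/0.8351 ≈ 1.1975.
Each bolus raises the concentration by D/Vd = 2439/58 ≈ 42.052 mg/L.
Steady-state peak Cmax,ss = C₀·R ≈ 42.052 × 1.1975 ≈ 50.357 mg/L.
Peak 50.4 mg/L vs MTC 71 mg/L: below toxic threshold.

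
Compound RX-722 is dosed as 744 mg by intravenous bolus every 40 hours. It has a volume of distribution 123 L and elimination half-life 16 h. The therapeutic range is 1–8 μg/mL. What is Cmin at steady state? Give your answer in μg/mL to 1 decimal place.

1.3 μg/mL

Over one 40-h interval, 40/16 ≈ 2.5 half-lives elapse, leaving f ≈ 0.1768 of each dose.
At steady state, accumulation factor R = 1/(1 − e^(−kτ)) ≈ 1.2148.
Each bolus raises the concentration by D/Vd = 744/123 ≈ 6.049 μg/mL.
Steady-state peak Cmax,ss = C₀·R ≈ 6.049 × 1.2148 ≈ 7.348 μg/mL.
One interval later, Cmin,ss = Cmax,ss·e^(−kτ) ≈ 7.348 × 0.1768 ≈ 1.299 μg/mL.
Trough 1.3 μg/mL vs MEC 1 μg/mL: adequate.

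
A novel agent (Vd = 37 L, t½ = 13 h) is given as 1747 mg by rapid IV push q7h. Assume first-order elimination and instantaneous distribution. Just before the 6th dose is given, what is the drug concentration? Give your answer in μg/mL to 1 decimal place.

f = (1/2)^(τ/t½) = (1/2)^(7/13) ≈ 0.6885.
C₀ = D/Vd = 1747/37 ≈ 47.216 μg/mL.
Before the 6th dose, 5 doses have been given. Superposition: Cmin = C₀·(f + f² + … + f^5).
≈ 47.216 × (0.6885 + 0.4740 + 0.3264 + 0.2247 + 0.1547) ≈ 47.216 × 1.8683 ≈ 88.214 μg/mL.

88.2 μg/mL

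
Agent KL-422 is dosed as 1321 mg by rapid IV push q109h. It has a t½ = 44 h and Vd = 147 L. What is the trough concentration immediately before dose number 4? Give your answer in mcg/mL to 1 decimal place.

f = (1/2)^(τ/t½) = (1/2)^(109/44) ≈ 0.1796.
C₀ = D/Vd = 1321/147 ≈ 8.986 mcg/mL.
Before the 4th dose, 3 doses have been given. Superposition: Cmin = C₀·(f + f² + … + f^3).
≈ 8.986 × (0.1796 + 0.0323 + 0.0058) ≈ 8.986 × 0.2177 ≈ 1.956 mcg/mL.

2.0 mcg/mL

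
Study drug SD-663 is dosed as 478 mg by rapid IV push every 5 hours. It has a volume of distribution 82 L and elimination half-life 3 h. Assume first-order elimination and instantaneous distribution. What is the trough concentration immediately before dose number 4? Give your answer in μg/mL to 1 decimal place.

f = (1/2)^(τ/t½) = (1/2)^(5/3) ≈ 0.3150.
C₀ = D/Vd = 478/82 ≈ 5.829 μg/mL.
Before the 4th dose, 3 doses have been given. Superposition: Cmin = C₀·(f + f² + … + f^3).
≈ 5.829 × (0.3150 + 0.0992 + 0.0313) ≈ 5.829 × 0.4455 ≈ 2.597 μg/mL.

2.6 μg/mL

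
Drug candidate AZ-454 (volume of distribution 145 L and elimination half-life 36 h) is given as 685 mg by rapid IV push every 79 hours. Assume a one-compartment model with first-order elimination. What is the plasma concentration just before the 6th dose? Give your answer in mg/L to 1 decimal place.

f = (1/2)^(τ/t½) = (1/2)^(79/36) ≈ 0.2185.
C₀ = D/Vd = 685/145 ≈ 4.724 mg/L.
Before the 6th dose, 5 doses have been given. Superposition: Cmin = C₀·(f + f² + … + f^5).
≈ 4.724 × (0.2185 + 0.0477 + 0.0104 + 0.0023 + 0.0005) ≈ 4.724 × 0.2794 ≈ 1.320 mg/L.

1.3 mg/L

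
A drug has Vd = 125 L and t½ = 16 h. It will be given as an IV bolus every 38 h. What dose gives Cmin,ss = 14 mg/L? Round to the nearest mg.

7328 mg

τ/t½ = 38/16 ≈ 2.375, so f = (1/2)^(38/16) ≈ 0.192776.
Cmin,ss = (D/Vd)·f/(1−f), so D = Cmin,ss·Vd·(1−f)/f.
D = 14 × 125 × (1−f)/f ≈ 14 × 125 × 4.18737 ≈ 7327.90 mg.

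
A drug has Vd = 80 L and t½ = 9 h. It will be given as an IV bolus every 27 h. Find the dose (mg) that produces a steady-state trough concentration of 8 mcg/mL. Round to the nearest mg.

τ/t½ = 27/9 ≈ 3, so f = (1/2)^(27/9) ≈ 0.125000.
Cmin,ss = (D/Vd)·f/(1−f), so D = Cmin,ss·Vd·(1−f)/f.
D = 8 × 80 × (1−f)/f ≈ 8 × 80 × 7.00000 ≈ 4480.00 mg.

4480 mg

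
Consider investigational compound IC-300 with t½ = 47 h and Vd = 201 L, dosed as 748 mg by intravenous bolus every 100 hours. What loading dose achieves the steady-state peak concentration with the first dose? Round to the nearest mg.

970 mg

f = (1/2)^(100/47) ≈ 0.228829; accumulation ratio R = 1/(1−f) ≈ 1.29673.
Loading dose to hit Cmax,ss on first dose: D_load = D_maint·R ≈ 748 × 1.29673 ≈ 969.95 mg.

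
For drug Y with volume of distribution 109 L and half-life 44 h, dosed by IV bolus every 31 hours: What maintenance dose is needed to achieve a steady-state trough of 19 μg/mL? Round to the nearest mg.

τ/t½ = 31/44 ≈ 0.70455, so f = (1/2)^(31/44) ≈ 0.613636.
Cmin,ss = (D/Vd)·f/(1−f), so D = Cmin,ss·Vd·(1−f)/f.
D = 19 × 109 × (1−f)/f ≈ 19 × 109 × 0.62963 ≈ 1303.96 mg.

1304 mg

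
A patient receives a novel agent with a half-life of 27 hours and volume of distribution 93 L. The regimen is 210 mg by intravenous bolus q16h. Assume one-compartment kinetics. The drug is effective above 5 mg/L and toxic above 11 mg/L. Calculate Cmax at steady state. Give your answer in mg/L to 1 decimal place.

Over one 16-h interval, 16/27 ≈ 0.59259 half-lives elapse, leaving f ≈ 0.6632 of each dose.
Accumulation ratio R = 1/(1 − f) ≈ 1/0.3368 ≈ 2.9691.
Each bolus raises the concentration by D/Vd = 210/93 ≈ 2.258 mg/L.
Steady-state peak Cmax,ss = C₀·R ≈ 2.258 × 2.9691 ≈ 6.704 mg/L.
Peak 6.7 mg/L vs MTC 11 mg/L: below toxic threshold.

6.7 mg/L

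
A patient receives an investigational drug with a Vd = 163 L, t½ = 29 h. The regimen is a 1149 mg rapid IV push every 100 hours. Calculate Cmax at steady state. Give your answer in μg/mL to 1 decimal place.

τ/t½ = 100/29 ≈ 3.4483, so fraction remaining f = (1/2)^(100/29) ≈ 0.0916.
Accumulation ratio R = 1/(1 − f) ≈ 1/0.9084 ≈ 1.1008.
Single-dose peak C₀ = D/Vd = 1149/163 ≈ 7.049 μg/mL.
Steady-state peak Cmax,ss = C₀·R ≈ 7.049 × 1.1008 ≈ 7.760 μg/mL.

7.8 μg/mL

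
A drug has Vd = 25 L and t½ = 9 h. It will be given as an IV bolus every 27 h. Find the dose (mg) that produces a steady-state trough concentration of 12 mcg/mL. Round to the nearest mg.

τ/t½ = 27/9 ≈ 3, so f = (1/2)^(27/9) ≈ 0.125000.
Cmin,ss = (D/Vd)·f/(1−f), so D = Cmin,ss·Vd·(1−f)/f.
D = 12 × 25 × (1−f)/f ≈ 12 × 25 × 7.00000 ≈ 2100.00 mg.

2100 mg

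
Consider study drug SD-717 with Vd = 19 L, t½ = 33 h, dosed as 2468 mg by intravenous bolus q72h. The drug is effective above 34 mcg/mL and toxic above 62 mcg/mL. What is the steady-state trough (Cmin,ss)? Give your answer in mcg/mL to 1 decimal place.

36.7 mcg/mL

k = ln2/t½ = ln2/33 ≈ 0.021004 h⁻¹; fraction remaining f = e^(−kτ) = e^(−0.021004×72) ≈ 0.2204.
Accumulation ratio R = 1/(1 − f) ≈ 1/0.7796 ≈ 1.2827.
Single-dose peak C₀ = D/Vd = 2468/19 ≈ 129.895 mcg/mL.
Steady-state peak Cmax,ss = C₀·R ≈ 129.895 × 1.2827 ≈ 166.616 mcg/mL.
Steady-state trough Cmin,ss = Cmax,ss·f ≈ 166.616 × 0.2204 ≈ 36.722 mcg/mL.
Trough 36.7 mcg/mL vs MEC 34 mcg/mL: adequate.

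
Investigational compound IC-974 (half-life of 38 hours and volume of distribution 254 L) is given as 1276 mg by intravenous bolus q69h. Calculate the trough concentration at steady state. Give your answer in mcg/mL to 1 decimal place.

2.0 mcg/mL

Over one 69-h interval, 69/38 ≈ 1.8158 half-lives elapse, leaving f ≈ 0.2840 of each dose.
Single-dose peak C₀ = D/Vd = 1276/254 ≈ 5.024 mcg/mL.
Steady-state trough Cmin,ss = C₀·f/(1−f) ≈ 5.024 × 0.2840/0.7160 ≈ 1.993 mcg/mL.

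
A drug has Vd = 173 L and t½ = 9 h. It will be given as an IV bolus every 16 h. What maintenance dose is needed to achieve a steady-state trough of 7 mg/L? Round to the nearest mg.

2941 mg

τ/t½ = 16/9 ≈ 1.7778, so f = (1/2)^(16/9) ≈ 0.291632.
Cmin,ss = (D/Vd)·f/(1−f), so D = Cmin,ss·Vd·(1−f)/f.
D = 7 × 173 × (1−f)/f ≈ 7 × 173 × 2.42898 ≈ 2941.49 mg.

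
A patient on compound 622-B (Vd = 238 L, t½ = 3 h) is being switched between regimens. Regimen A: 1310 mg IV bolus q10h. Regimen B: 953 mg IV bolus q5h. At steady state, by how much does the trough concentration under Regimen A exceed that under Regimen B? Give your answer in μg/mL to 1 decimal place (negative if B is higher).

-1.2 μg/mL

Regimen A: f = (1/2)^(10/3) ≈ 0.0992; Cmin,ss = (1310/238)·f/(1−f) ≈ 0.606 μg/mL.
Regimen B: f = (1/2)^(5/3) ≈ 0.3150; Cmin,ss = (953/238)·f/(1−f) ≈ 1.841 μg/mL.
Difference ≈ 0.606 − 1.841 ≈ -1.235 μg/mL.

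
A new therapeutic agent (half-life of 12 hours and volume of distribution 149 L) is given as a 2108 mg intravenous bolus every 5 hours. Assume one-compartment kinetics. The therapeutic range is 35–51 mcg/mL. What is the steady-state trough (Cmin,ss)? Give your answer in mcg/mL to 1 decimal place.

42.3 mcg/mL

τ/t½ = 5/12 ≈ 0.41667, so fraction remaining f = (1/2)^(5/12) ≈ 0.7492.
Each bolus raises the concentration by D/Vd = 2108/149 ≈ 14.148 mcg/mL.
Steady-state trough Cmin,ss = C₀·f/(1−f) ≈ 14.148 × 0.7492/0.2508 ≈ 42.263 mcg/mL.
Trough 42.3 mcg/mL vs MEC 35 mcg/mL: adequate.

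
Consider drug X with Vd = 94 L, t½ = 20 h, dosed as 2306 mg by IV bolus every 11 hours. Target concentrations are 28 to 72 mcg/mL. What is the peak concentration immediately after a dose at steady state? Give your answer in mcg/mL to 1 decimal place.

τ/t½ = 11/20 ≈ 0.55, so fraction remaining f = (1/2)^(11/20) ≈ 0.6830.
Accumulation ratio R = 1/(1 − f) ≈ 1/0.3170 ≈ 3.1546.
Single-dose peak C₀ = D/Vd = 2306/94 ≈ 24.532 mcg/mL.
Steady-state peak Cmax,ss = C₀·R ≈ 24.532 × 3.1546 ≈ 77.389 mcg/mL.
Peak 77.4 mcg/mL vs MTC 72 mcg/mL: exceeds toxic threshold.

77.4 mcg/mL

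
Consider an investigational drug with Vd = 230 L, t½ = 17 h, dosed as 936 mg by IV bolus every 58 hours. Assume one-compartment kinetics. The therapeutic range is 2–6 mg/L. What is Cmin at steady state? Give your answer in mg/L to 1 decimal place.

0.4 mg/L

Over one 58-h interval, 58/17 ≈ 3.4118 half-lives elapse, leaving f ≈ 0.0940 of each dose.
Each bolus raises the concentration by D/Vd = 936/230 ≈ 4.070 mg/L.
Steady-state trough Cmin,ss = C₀·f/(1−f) ≈ 4.070 × 0.0940/0.9060 ≈ 0.422 mg/L.
Trough 0.4 mg/L vs MEC 2 mg/L: subtherapeutic.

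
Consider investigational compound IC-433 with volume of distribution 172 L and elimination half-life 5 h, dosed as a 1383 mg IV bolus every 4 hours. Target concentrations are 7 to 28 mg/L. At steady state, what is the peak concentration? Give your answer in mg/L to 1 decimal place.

Over one 4-h interval, 4/5 ≈ 0.8 half-lives elapse, leaving f ≈ 0.5743 of each dose.
At steady state, accumulation factor R = 1/(1 − e^(−kτ)) ≈ 2.3491.
Each bolus raises the concentration by D/Vd = 1383/172 ≈ 8.041 mg/L.
Steady-state peak Cmax,ss = C₀·R ≈ 8.041 × 2.3491 ≈ 18.889 mg/L.
Peak 18.9 mg/L vs MTC 28 mg/L: below toxic threshold.

18.9 mg/L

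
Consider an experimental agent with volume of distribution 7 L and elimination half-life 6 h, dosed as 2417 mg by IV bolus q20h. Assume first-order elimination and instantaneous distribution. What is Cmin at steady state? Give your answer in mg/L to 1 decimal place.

τ/t½ = 20/6 ≈ 3.3333, so fraction remaining f = (1/2)^(20/6) ≈ 0.0992.
Each bolus raises the concentration by D/Vd = 2417/7 ≈ 345.286 mg/L.
Steady-state trough Cmin,ss = C₀·f/(1−f) ≈ 345.286 × 0.0992/0.9008 ≈ 38.024 mg/L.

38.0 mg/L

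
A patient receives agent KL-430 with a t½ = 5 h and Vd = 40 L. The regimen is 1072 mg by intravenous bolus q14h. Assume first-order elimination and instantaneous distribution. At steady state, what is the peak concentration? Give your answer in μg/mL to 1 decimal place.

31.3 μg/mL

k = ln2/t½ = ln2/5 ≈ 0.138629 h⁻¹; fraction remaining f = e^(−kτ) = e^(−0.138629×14) ≈ 0.1436.
Accumulation ratio R = 1/(1 − f) ≈ 1/0.8564 ≈ 1.1677.
Single-dose peak C₀ = D/Vd = 1072/40 ≈ 26.800 μg/mL.
Steady-state peak Cmax,ss = C₀·R ≈ 26.800 × 1.1677 ≈ 31.294 μg/mL.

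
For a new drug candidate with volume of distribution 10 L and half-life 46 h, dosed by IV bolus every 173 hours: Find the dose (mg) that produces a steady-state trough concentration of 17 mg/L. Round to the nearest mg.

2135 mg

τ/t½ = 173/46 ≈ 3.7609, so f = (1/2)^(173/46) ≈ 0.073768.
Cmin,ss = (D/Vd)·f/(1−f), so D = Cmin,ss·Vd·(1−f)/f.
D = 17 × 10 × (1−f)/f ≈ 17 × 10 × 12.55601 ≈ 2134.52 mg.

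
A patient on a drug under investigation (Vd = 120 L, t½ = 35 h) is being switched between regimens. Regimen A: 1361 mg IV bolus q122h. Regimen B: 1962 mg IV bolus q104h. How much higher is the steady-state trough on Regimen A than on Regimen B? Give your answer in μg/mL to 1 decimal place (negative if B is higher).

-1.3 μg/mL

Regimen A: f = (1/2)^(122/35) ≈ 0.0893; Cmin,ss = (1361/120)·f/(1−f) ≈ 1.112 μg/mL.
Regimen B: f = (1/2)^(104/35) ≈ 0.1275; Cmin,ss = (1962/120)·f/(1−f) ≈ 2.389 μg/mL.
Difference ≈ 1.112 − 2.389 ≈ -1.277 μg/mL.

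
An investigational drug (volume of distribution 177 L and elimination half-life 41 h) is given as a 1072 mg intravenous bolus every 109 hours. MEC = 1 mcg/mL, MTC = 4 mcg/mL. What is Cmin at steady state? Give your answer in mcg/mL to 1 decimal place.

k = ln2/t½ = ln2/41 ≈ 0.016906 h⁻¹; fraction remaining f = e^(−kτ) = e^(−0.016906×109) ≈ 0.1584.
At steady state, accumulation factor R = 1/(1 − e^(−kτ)) ≈ 1.1882.
Single-dose peak C₀ = D/Vd = 1072/177 ≈ 6.056 mcg/mL.
Steady-state peak Cmax,ss = C₀·R ≈ 6.056 × 1.1882 ≈ 7.196 mcg/mL.
Steady-state trough Cmin,ss = Cmax,ss·f ≈ 7.196 × 0.1584 ≈ 1.140 mcg/mL.
Trough 1.1 mcg/mL vs MEC 1 mcg/mL: adequate.

1.1 mcg/mL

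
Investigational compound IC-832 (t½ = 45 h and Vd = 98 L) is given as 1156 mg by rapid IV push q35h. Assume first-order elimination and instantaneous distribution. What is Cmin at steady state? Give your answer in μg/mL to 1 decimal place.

16.5 μg/mL

k = ln2/t½ = ln2/45 ≈ 0.015403 h⁻¹; fraction remaining f = e^(−kτ) = e^(−0.015403×35) ≈ 0.5833.
Accumulation ratio R = 1/(1 − f) ≈ 1/0.4167 ≈ 2.3998.
Each bolus raises the concentration by D/Vd = 1156/98 ≈ 11.796 μg/mL.
Cmax,ss = C₀/(1 − f) ≈ 11.796/0.4167 ≈ 28.308 μg/mL.
One interval later, Cmin,ss = Cmax,ss·e^(−kτ) ≈ 28.308 × 0.5833 ≈ 16.512 μg/mL.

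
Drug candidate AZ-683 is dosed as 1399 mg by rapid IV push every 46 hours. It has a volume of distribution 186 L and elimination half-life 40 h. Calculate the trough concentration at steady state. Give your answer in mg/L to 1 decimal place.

6.2 mg/L

Over one 46-h interval, 46/40 ≈ 1.15 half-lives elapse, leaving f ≈ 0.4506 of each dose.
Each bolus raises the concentration by D/Vd = 1399/186 ≈ 7.522 mg/L.
Steady-state trough Cmin,ss = C₀·f/(1−f) ≈ 7.522 × 0.4506/0.5494 ≈ 6.169 mg/L.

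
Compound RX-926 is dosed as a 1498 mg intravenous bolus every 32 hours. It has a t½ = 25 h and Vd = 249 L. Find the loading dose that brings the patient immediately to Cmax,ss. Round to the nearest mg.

f = (1/2)^(32/25) ≈ 0.411796; accumulation ratio R = 1/(1−f) ≈ 1.70009.
Loading dose to hit Cmax,ss on first dose: D_load = D_maint·R ≈ 1498 × 1.70009 ≈ 2546.73 mg.

2547 mg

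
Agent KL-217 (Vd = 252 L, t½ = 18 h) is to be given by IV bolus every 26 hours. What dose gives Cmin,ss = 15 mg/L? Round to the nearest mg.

τ/t½ = 26/18 ≈ 1.4444, so f = (1/2)^(26/18) ≈ 0.367434.
Cmin,ss = (D/Vd)·f/(1−f), so D = Cmin,ss·Vd·(1−f)/f.
D = 15 × 252 × (1−f)/f ≈ 15 × 252 × 1.72158 ≈ 6507.57 mg.

6508 mg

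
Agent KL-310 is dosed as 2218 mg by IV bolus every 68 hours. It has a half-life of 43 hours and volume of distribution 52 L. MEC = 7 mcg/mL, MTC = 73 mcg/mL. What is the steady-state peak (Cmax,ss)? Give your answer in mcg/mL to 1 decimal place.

τ/t½ = 68/43 ≈ 1.5814, so fraction remaining f = (1/2)^(68/43) ≈ 0.3342.
Accumulation ratio R = 1/(1 − f) ≈ 1/0.6658 ≈ 1.5020.
Each bolus raises the concentration by D/Vd = 2218/52 ≈ 42.654 mcg/mL.
Steady-state peak Cmax,ss = C₀·R ≈ 42.654 × 1.5020 ≈ 64.066 mcg/mL.
Peak 64.1 mcg/mL vs MTC 73 mcg/mL: below toxic threshold.

64.1 mcg/mL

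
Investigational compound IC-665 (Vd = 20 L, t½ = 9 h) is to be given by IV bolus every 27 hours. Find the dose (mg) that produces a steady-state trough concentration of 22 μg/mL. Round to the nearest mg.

3080 mg

τ/t½ = 27/9 ≈ 3, so f = (1/2)^(27/9) ≈ 0.125000.
Cmin,ss = (D/Vd)·f/(1−f), so D = Cmin,ss·Vd·(1−f)/f.
D = 22 × 20 × (1−f)/f ≈ 22 × 20 × 7.00000 ≈ 3080.00 mg.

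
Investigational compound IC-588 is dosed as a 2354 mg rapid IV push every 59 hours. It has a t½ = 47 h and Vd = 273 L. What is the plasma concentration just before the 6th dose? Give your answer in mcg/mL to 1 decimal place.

6.1 mcg/mL

f = (1/2)^(τ/t½) = (1/2)^(59/47) ≈ 0.4189.
C₀ = D/Vd = 2354/273 ≈ 8.623 mcg/mL.
Before the 6th dose, 5 doses have been given. Superposition: Cmin = C₀·(f + f² + … + f^5).
≈ 8.623 × (0.4189 + 0.1755 + 0.0735 + 0.0308 + 0.0129) ≈ 8.623 × 0.7116 ≈ 6.136 mcg/mL.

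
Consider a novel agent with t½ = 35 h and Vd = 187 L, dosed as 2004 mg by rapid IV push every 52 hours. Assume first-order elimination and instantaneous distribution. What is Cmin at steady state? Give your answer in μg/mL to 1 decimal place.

6.0 μg/mL

Over one 52-h interval, 52/35 ≈ 1.4857 half-lives elapse, leaving f ≈ 0.3571 of each dose.
Accumulation ratio R = 1/(1 − f) ≈ 1/0.6429 ≈ 1.5555.
Single-dose peak C₀ = D/Vd = 2004/187 ≈ 10.717 μg/mL.
Steady-state peak Cmax,ss = C₀·R ≈ 10.717 × 1.5555 ≈ 16.670 μg/mL.
One interval later, Cmin,ss = Cmax,ss·e^(−kτ) ≈ 16.670 × 0.3571 ≈ 5.953 μg/mL.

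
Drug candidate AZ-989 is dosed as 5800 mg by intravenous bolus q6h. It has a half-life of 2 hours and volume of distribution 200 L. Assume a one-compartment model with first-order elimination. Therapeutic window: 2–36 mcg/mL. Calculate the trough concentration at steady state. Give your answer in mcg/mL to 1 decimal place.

The dosing interval is 3 half-lives, so f = 2^(−3) = 0.125.
Accumulation ratio R = 1/(1 − f) = 1/0.875 = 8/7.
Single-dose peak C₀ = D/Vd = 5800/200 = 29 mcg/mL.
Steady-state peak Cmax,ss = C₀·R = 29 × 8/7 ≈ 33.143 mcg/mL.
Steady-state trough Cmin,ss = Cmax,ss·f ≈ 33.143 × 0.125 ≈ 4.143 mcg/mL.
Trough 4.1 mcg/mL vs MEC 2 mcg/mL: adequate.

4.1 mcg/mL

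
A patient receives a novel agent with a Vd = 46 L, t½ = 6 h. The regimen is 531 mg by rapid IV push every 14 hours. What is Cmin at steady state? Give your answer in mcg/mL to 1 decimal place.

2.9 mcg/mL

k = ln2/t½ = ln2/6 ≈ 0.115525 h⁻¹; fraction remaining f = e^(−kτ) = e^(−0.115525×14) ≈ 0.1984.
At steady state, accumulation factor R = 1/(1 − e^(−kτ)) ≈ 1.2475.
Single-dose peak C₀ = D/Vd = 531/46 ≈ 11.543 mcg/mL.
Steady-state peak Cmax,ss = C₀·R ≈ 11.543 × 1.2475 ≈ 14.400 mcg/mL.
Steady-state trough Cmin,ss = Cmax,ss·f ≈ 14.400 × 0.1984 ≈ 2.857 mcg/mL.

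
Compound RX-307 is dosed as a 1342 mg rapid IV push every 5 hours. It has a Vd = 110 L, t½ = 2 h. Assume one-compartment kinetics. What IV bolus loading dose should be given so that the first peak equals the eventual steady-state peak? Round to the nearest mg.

1630 mg

f = (1/2)^(5/2) ≈ 0.176777; accumulation ratio R = 1/(1−f) ≈ 1.21474.
Loading dose to hit Cmax,ss on first dose: D_load = D_maint·R ≈ 1342 × 1.21474 ≈ 1630.18 mg.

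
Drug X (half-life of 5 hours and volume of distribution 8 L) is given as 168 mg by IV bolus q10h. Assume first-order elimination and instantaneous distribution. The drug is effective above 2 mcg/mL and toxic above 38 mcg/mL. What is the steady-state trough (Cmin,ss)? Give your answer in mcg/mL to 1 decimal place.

7.0 mcg/mL

The dosing interval is 2 half-lives, so f = 2^(−2) = 0.25.
At steady state, R = 1/(1 − 0.25) = 4/3.
Single-dose peak C₀ = D/Vd = 168/8 = 21 mcg/mL.
Steady-state peak Cmax,ss = C₀·R = 21 × 4/3 ≈ 28.000 mcg/mL.
Steady-state trough Cmin,ss = Cmax,ss·f ≈ 28.000 × 0.25 ≈ 7.000 mcg/mL.
Trough 7.0 mcg/mL vs MEC 2 mcg/mL: adequate.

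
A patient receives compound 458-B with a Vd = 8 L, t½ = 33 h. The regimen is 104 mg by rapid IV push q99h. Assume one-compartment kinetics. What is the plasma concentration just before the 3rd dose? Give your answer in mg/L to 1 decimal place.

1.8 mg/L

f = (1/2)^(τ/t½) = (1/2)^(99/33) ≈ 0.1250.
C₀ = D/Vd = 104/8 ≈ 13.000 mg/L.
Before the 3rd dose, 2 doses have been given. Superposition: Cmin = C₀·(f + f²).
≈ 13.000 × (0.1250 + 0.0156) ≈ 13.000 × 0.1406 ≈ 1.828 mg/L.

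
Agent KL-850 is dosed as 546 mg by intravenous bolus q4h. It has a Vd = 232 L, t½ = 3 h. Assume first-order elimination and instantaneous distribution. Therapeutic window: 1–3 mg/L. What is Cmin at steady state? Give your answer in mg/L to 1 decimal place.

k = ln2/t½ = ln2/3 ≈ 0.231049 h⁻¹; fraction remaining f = e^(−kτ) = e^(−0.231049×4) ≈ 0.3969.
At steady state, accumulation factor R = 1/(1 − e^(−kτ)) ≈ 1.6581.
Single-dose peak C₀ = D/Vd = 546/232 ≈ 2.353 mg/L.
Cmax,ss = C₀/(1 − f) ≈ 2.353/0.6031 ≈ 3.902 mg/L.
One interval later, Cmin,ss = Cmax,ss·e^(−kτ) ≈ 3.902 × 0.3969 ≈ 1.549 mg/L.
Trough 1.5 mg/L vs MEC 1 mg/L: adequate.

1.5 mg/L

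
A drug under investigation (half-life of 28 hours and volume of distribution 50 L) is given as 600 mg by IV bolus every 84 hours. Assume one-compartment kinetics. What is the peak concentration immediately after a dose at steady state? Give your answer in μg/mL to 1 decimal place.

τ = 84 h = 3 half-lives, so f = (1/2)^3 = 0.125.
Accumulation ratio R = 1/(1 − f) = 1/0.875 = 8/7.
Single-dose peak C₀ = D/Vd = 600/50 = 12 μg/mL.
Steady-state peak Cmax,ss = C₀·R = 12 × 8/7 ≈ 13.714 μg/mL.

13.7 μg/mL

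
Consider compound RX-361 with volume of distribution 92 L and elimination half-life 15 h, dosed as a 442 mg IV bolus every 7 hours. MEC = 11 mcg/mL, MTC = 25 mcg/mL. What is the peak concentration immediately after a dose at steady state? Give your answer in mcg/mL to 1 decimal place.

17.4 mcg/mL

Over one 7-h interval, 7/15 ≈ 0.46667 half-lives elapse, leaving f ≈ 0.7236 of each dose.
At steady state, accumulation factor R = 1/(1 − e^(−kτ)) ≈ 3.6179.
Each bolus raises the concentration by D/Vd = 442/92 ≈ 4.804 mcg/mL.
Steady-state peak Cmax,ss = C₀·R ≈ 4.804 × 3.6179 ≈ 17.380 mcg/mL.
Peak 17.4 mcg/mL vs MTC 25 mcg/mL: below toxic threshold.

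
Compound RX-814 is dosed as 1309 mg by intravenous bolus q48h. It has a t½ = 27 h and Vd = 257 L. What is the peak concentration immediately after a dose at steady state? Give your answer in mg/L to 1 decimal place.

7.2 mg/L

τ/t½ = 48/27 ≈ 1.7778, so fraction remaining f = (1/2)^(48/27) ≈ 0.2916.
At steady state, accumulation factor R = 1/(1 − e^(−kτ)) ≈ 1.4116.
Each bolus raises the concentration by D/Vd = 1309/257 ≈ 5.093 mg/L.
Steady-state peak Cmax,ss = C₀·R ≈ 5.093 × 1.4116 ≈ 7.189 mg/L.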